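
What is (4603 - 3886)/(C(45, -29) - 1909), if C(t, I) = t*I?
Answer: -717/3214 ≈ -0.22309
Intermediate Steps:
C(t, I) = I*t
(4603 - 3886)/(C(45, -29) - 1909) = (4603 - 3886)/(-29*45 - 1909) = 717/(-1305 - 1909) = 717/(-3214) = 717*(-1/3214) = -717/3214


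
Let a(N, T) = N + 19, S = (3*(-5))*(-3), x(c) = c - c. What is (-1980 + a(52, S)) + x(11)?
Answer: -1909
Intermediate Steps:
x(c) = 0
S = 45 (S = -15*(-3) = 45)
a(N, T) = 19 + N
(-1980 + a(52, S)) + x(11) = (-1980 + (19 + 52)) + 0 = (-1980 + 71) + 0 = -1909 + 0 = -1909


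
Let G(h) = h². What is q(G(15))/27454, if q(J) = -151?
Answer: -151/27454 ≈ -0.0055001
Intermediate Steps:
q(G(15))/27454 = -151/27454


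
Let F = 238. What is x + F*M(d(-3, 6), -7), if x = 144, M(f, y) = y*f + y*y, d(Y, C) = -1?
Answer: 13472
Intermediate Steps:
M(f, y) = y**2 + f*y (M(f, y) = f*y + y**2 = y**2 + f*y)
x + F*M(d(-3, 6), -7) = 144 + 238*(-7*(-1 - 7)) = 144 + 238*(-7*(-8)) = 144 + 238*56 = 144 + 13328 = 13472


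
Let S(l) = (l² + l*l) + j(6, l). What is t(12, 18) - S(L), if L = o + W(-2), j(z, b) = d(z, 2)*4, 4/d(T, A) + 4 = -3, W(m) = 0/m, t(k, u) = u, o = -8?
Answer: -754/7 ≈ -107.71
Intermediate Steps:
W(m) = 0
d(T, A) = -4/7 (d(T, A) = 4/(-4 - 3) = 4/(-7) = 4*(-⅐) = -4/7)
j(z, b) = -16/7 (j(z, b) = -4/7*4 = -16/7)
L = -8 (L = -8 + 0 = -8)
S(l) = -16/7 + 2*l² (S(l) = (l² + l*l) - 16/7 = (l² + l²) - 16/7 = 2*l² - 16/7 = -16/7 + 2*l²)
t(12, 18) - S(L) = 18 - (-16/7 + 2*(-8)²) = 18 - (-16/7 + 2*64) = 18 - (-16/7 + 128) = 18 - 1*880/7 = 18 - 880/7 = -754/7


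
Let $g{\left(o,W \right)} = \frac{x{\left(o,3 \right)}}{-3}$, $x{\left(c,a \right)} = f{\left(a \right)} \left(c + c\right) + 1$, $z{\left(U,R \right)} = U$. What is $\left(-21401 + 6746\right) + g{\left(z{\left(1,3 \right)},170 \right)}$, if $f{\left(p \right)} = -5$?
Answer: $-14652$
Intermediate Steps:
$x{\left(c,a \right)} = 1 - 10 c$ ($x{\left(c,a \right)} = - 5 \left(c + c\right) + 1 = - 5 \cdot 2 c + 1 = - 10 c + 1 = 1 - 10 c$)
$g{\left(o,W \right)} = - \frac{1}{3} + \frac{10 o}{3}$ ($g{\left(o,W \right)} = \frac{1 - 10 o}{-3} = - \frac{1 - 10 o}{3} = - \frac{1}{3} + \frac{10 o}{3}$)
$\left(-21401 + 6746\right) + g{\left(z{\left(1,3 \right)},170 \right)} = \left(-21401 + 6746\right) + \left(- \frac{1}{3} + \frac{10}{3} \cdot 1\right) = -14655 + \left(- \frac{1}{3} + \frac{10}{3}\right) = -14655 + 3 = -14652$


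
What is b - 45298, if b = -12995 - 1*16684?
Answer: -74977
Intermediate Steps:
b = -29679 (b = -12995 - 16684 = -29679)
b - 45298 = -29679 - 45298 = -74977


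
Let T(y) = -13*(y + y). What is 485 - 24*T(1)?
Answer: 1109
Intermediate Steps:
T(y) = -26*y
485 - 24*T(1) = 485 - (-624) = 485 - 24*(-26) = 485 + 624 = 1109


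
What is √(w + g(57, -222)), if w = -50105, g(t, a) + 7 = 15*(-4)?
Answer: 2*I*√12543 ≈ 223.99*I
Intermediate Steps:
g(t, a) = -67 (g(t, a) = -7 + 15*(-4) = -7 - 60 = -67)
√(w + g(57, -222)) = √(-50105 - 67) = √(-50172) = 2*I*√12543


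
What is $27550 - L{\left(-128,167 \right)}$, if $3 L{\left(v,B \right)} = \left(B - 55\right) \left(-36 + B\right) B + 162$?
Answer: $- \frac{2367736}{3} \approx -7.8925 \cdot 10^{5}$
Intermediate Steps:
$L{\left(v,B \right)} = 54 + \frac{B \left(-55 + B\right) \left(-36 + B\right)}{3}$ ($L{\left(v,B \right)} = \frac{\left(B - 55\right) \left(-36 + B\right) B + 162}{3} = \frac{\left(-55 + B\right) \left(-36 + B\right) B + 162}{3} = \frac{B \left(-55 + B\right) \left(-36 + B\right) + 162}{3} = \frac{162 + B \left(-55 + B\right) \left(-36 + B\right)}{3} = 54 + \frac{B \left(-55 + B\right) \left(-36 + B\right)}{3}$)
$27550 - L{\left(-128,167 \right)} = 27550 - \left(54 + 660 \cdot 167 - \frac{91 \cdot 167^{2}}{3} + \frac{167^{3}}{3}\right) = 27550 - \left(54 + 110220 - \frac{2537899}{3} + \frac{1}{3} \cdot 4657463\right) = 27550 - \left(54 + 110220 - \frac{2537899}{3} + \frac{4657463}{3}\right) = 27550 - \frac{2450386}{3} = - \frac{2367736}{3}$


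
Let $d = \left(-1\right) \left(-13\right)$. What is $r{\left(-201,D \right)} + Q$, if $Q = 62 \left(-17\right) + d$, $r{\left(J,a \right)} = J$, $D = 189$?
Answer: $-1242$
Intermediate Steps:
$d = 13$
$Q = -1041$ ($Q = 62 \left(-17\right) + 13 = -1054 + 13 = -1041$)
$r{\left(-201,D \right)} + Q = -201 - 1041 = -1242$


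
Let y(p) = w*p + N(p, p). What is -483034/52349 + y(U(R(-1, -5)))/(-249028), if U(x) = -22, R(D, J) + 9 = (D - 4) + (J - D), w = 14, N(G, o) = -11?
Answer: -120272291621/13036366772 ≈ -9.2259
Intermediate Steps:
R(D, J) = -13 + J (R(D, J) = -9 + ((D - 4) + (J - D)) = -9 + ((-4 + D) + (J - D)) = -9 + (-4 + J) = -13 + J)
y(p) = -11 + 14*p (y(p) = 14*p - 11 = -11 + 14*p)
-483034/52349 + y(U(R(-1, -5)))/(-249028) = -483034/52349 + (-11 + 14*(-22))/(-249028) = -483034*1/52349 + (-11 - 308)*(-1/249028) = -483034/52349 - 319*(-1/249028) = -483034/52349 + 319/249028 = -120272291621/13036366772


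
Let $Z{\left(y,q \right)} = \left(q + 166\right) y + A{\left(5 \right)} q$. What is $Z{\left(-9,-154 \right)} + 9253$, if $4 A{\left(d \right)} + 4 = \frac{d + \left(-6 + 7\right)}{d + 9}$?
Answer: $\frac{18565}{2} \approx 9282.5$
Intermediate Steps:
$A{\left(d \right)} = -1 + \frac{1 + d}{4 \left(9 + d\right)}$ ($A{\left(d \right)} = -1 + \frac{\left(d + \left(-6 + 7\right)\right) \frac{1}{d + 9}}{4} = -1 + \frac{\left(d + 1\right) \frac{1}{9 + d}}{4} = -1 + \frac{\left(1 + d\right) \frac{1}{9 + d}}{4} = -1 + \frac{\frac{1}{9 + d} \left(1 + d\right)}{4} = -1 + \frac{1 + d}{4 \left(9 + d\right)}$)
$Z{\left(y,q \right)} = - \frac{25 q}{28} + y \left(166 + q\right)$ ($Z{\left(y,q \right)} = \left(q + 166\right) y + \frac{-35 - 15}{4 \left(9 + 5\right)} q = \left(166 + q\right) y + \frac{-35 - 15}{4 \cdot 14} q = y \left(166 + q\right) + \frac{1}{4} \cdot \frac{1}{14} \left(-50\right) q = y \left(166 + q\right) - \frac{25 q}{28} = - \frac{25 q}{28} + y \left(166 + q\right)$)
$Z{\left(-9,-154 \right)} + 9253 = \left(166 \left(-9\right) - - \frac{275}{2} - -1386\right) + 9253 = \left(-1494 + \frac{275}{2} + 1386\right) + 9253 = \frac{59}{2} + 9253 = \frac{18565}{2}$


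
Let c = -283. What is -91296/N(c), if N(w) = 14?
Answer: -45648/7 ≈ -6521.1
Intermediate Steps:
-91296/N(c) = -91296/14 = -91296*1/14 = -45648/7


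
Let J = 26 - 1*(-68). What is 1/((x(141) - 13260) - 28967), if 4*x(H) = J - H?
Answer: -4/168955 ≈ -2.3675e-5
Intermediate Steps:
J = 94 (J = 26 + 68 = 94)
x(H) = 47/2 - H/4 (x(H) = (94 - H)/4 = 47/2 - H/4)
1/((x(141) - 13260) - 28967) = 1/(((47/2 - 1/4*141) - 13260) - 28967) = 1/(((47/2 - 141/4) - 13260) - 28967) = 1/((-47/4 - 13260) - 28967) = 1/(-53087/4 - 28967) = 1/(-168955/4) = -4/168955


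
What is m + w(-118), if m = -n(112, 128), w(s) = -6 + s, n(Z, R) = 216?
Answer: -340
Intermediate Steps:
m = -216 (m = -1*216 = -216)
m + w(-118) = -216 + (-6 - 118) = -216 - 124 = -340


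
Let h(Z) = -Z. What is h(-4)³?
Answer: 64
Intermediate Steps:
h(-4)³ = (-1*(-4))³ = 4³ = 64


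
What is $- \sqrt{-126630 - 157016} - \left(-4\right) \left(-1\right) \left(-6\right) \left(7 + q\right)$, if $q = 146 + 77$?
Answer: $5520 - i \sqrt{283646} \approx 5520.0 - 532.58 i$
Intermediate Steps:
$q = 223$
$- \sqrt{-126630 - 157016} - \left(-4\right) \left(-1\right) \left(-6\right) \left(7 + q\right) = - \sqrt{-126630 - 157016} - \left(-4\right) \left(-1\right) \left(-6\right) \left(7 + 223\right) = - \sqrt{-283646} - 4 \left(-6\right) 230 = - i \sqrt{283646} - \left(-24\right) 230 = - i \sqrt{283646} - -5520 = - i \sqrt{283646} + 5520 = 5520 - i \sqrt{283646}$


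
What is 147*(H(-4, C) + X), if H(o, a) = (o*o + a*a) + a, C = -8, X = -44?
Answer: 4116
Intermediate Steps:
H(o, a) = a + a² + o² (H(o, a) = (o² + a²) + a = (a² + o²) + a = a + a² + o²)
147*(H(-4, C) + X) = 147*((-8 + (-8)² + (-4)²) - 44) = 147*((-8 + 64 + 16) - 44) = 147*(72 - 44) = 147*28 = 4116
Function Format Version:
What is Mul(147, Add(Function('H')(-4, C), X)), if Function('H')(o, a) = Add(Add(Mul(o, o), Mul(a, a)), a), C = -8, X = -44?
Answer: 4116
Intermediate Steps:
Function('H')(o, a) = Add(a, Pow(a, 2), Pow(o, 2)) (Function('H')(o, a) = Add(Add(Pow(o, 2), Pow(a, 2)), a) = Add(Add(Pow(a, 2), Pow(o, 2)), a) = Add(a, Pow(a, 2), Pow(o, 2)))
Mul(147, Add(Function('H')(-4, C), X)) = Mul(147, Add(Add(-8, Pow(-8, 2), Pow(-4, 2)), -44)) = Mul(147, Add(Add(-8, 64, 16), -44)) = Mul(147, Add(72, -44)) = Mul(147, 28) = 4116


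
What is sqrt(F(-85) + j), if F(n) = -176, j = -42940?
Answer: 2*I*sqrt(10779) ≈ 207.64*I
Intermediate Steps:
sqrt(F(-85) + j) = sqrt(-176 - 42940) = sqrt(-43116) = 2*I*sqrt(10779)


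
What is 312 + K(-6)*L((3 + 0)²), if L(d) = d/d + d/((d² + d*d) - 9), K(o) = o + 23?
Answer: 330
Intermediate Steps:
K(o) = 23 + o
L(d) = 1 + d/(-9 + 2*d²) (L(d) = 1 + d/((d² + d²) - 9) = 1 + d/(2*d² - 9) = 1 + d/(-9 + 2*d²))
312 + K(-6)*L((3 + 0)²) = 312 + (23 - 6)*((-9 + (3 + 0)² + 2*((3 + 0)²)²)/(-9 + 2*((3 + 0)²)²)) = 312 + 17*((-9 + 3² + 2*(3²)²)/(-9 + 2*(3²)²)) = 312 + 17*((-9 + 9 + 2*9²)/(-9 + 2*9²)) = 312 + 17*((-9 + 9 + 2*81)/(-9 + 2*81)) = 312 + 17*((-9 + 9 + 162)/(-9 + 162)) = 312 + 17*(162/153) = 312 + 17*((1/153)*162) = 312 + 17*(18/17) = 312 + 18 = 330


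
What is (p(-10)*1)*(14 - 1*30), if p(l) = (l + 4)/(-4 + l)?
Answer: -48/7 ≈ -6.8571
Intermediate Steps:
p(l) = (4 + l)/(-4 + l)
(p(-10)*1)*(14 - 1*30) = (((4 - 10)/(-4 - 10))*1)*(14 - 1*30) = ((-6/(-14))*1)*(14 - 30) = (-1/14*(-6)*1)*(-16) = ((3/7)*1)*(-16) = (3/7)*(-16) = -48/7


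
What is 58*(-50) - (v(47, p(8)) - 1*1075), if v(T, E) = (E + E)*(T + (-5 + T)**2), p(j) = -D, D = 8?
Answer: 27151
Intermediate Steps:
p(j) = -8 (p(j) = -1*8 = -8)
v(T, E) = 2*E*(T + (-5 + T)**2) (v(T, E) = (2*E)*(T + (-5 + T)**2) = 2*E*(T + (-5 + T)**2))
58*(-50) - (v(47, p(8)) - 1*1075) = 58*(-50) - (2*(-8)*(47 + (-5 + 47)**2) - 1*1075) = -2900 - (2*(-8)*(47 + 42**2) - 1075) = -2900 - (2*(-8)*(47 + 1764) - 1075) = -2900 - (2*(-8)*1811 - 1075) = -2900 - (-28976 - 1075) = -2900 - 1*(-30051) = -2900 + 30051 = 27151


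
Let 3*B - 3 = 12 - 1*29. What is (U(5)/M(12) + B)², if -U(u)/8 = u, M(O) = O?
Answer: 64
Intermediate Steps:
U(u) = -8*u
B = -14/3 (B = 1 + (12 - 1*29)/3 = 1 + (12 - 29)/3 = 1 + (⅓)*(-17) = 1 - 17/3 = -14/3 ≈ -4.6667)
(U(5)/M(12) + B)² = (-8*5/12 - 14/3)² = (-40*1/12 - 14/3)² = (-10/3 - 14/3)² = (-8)² = 64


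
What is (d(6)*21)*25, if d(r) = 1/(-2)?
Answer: -525/2 ≈ -262.50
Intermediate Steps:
d(r) = -½
(d(6)*21)*25 = -½*21*25 = -21/2*25 = -525/2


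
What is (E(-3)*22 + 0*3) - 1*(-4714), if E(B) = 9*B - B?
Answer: 4186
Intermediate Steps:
E(B) = 8*B
(E(-3)*22 + 0*3) - 1*(-4714) = ((8*(-3))*22 + 0*3) - 1*(-4714) = (-24*22 + 0) + 4714 = (-528 + 0) + 4714 = -528 + 4714 = 4186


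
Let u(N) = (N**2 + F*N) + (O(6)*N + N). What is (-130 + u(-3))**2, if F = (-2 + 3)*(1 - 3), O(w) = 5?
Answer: 17689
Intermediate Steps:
F = -2 (F = 1*(-2) = -2)
u(N) = N**2 + 4*N (u(N) = (N**2 - 2*N) + (5*N + N) = (N**2 - 2*N) + 6*N = N**2 + 4*N)
(-130 + u(-3))**2 = (-130 - 3*(4 - 3))**2 = (-130 - 3*1)**2 = (-130 - 3)**2 = (-133)**2 = 17689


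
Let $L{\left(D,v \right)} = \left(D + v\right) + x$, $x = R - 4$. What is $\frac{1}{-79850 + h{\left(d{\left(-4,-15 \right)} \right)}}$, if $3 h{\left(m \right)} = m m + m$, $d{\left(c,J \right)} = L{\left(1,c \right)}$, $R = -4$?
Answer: $- \frac{3}{239440} \approx -1.2529 \cdot 10^{-5}$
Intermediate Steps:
$x = -8$ ($x = -4 - 4 = -8$)
$L{\left(D,v \right)} = -8 + D + v$ ($L{\left(D,v \right)} = \left(D + v\right) - 8 = -8 + D + v$)
$d{\left(c,J \right)} = -7 + c$ ($d{\left(c,J \right)} = -8 + 1 + c = -7 + c$)
$h{\left(m \right)} = \frac{m}{3} + \frac{m^{2}}{3}$ ($h{\left(m \right)} = \frac{m m + m}{3} = \frac{m^{2} + m}{3} = \frac{m + m^{2}}{3} = \frac{m}{3} + \frac{m^{2}}{3}$)
$\frac{1}{-79850 + h{\left(d{\left(-4,-15 \right)} \right)}} = \frac{1}{-79850 + \frac{\left(-7 - 4\right) \left(1 - 11\right)}{3}} = \frac{1}{-79850 + \frac{1}{3} \left(-11\right) \left(1 - 11\right)} = \frac{1}{-79850 + \frac{1}{3} \left(-11\right) \left(-10\right)} = \frac{1}{-79850 + \frac{110}{3}} = \frac{1}{- \frac{239440}{3}} = - \frac{3}{239440}$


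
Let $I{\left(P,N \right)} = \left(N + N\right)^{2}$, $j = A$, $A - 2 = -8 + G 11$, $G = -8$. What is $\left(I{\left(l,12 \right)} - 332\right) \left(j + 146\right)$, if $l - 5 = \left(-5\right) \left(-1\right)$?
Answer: $12688$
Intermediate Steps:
$A = -94$ ($A = 2 - 96 = -94$)
$l = 10$ ($l = 5 - -5 = 5 + 5 = 10$)
$j = -94$
$I{\left(P,N \right)} = 4 N^{2}$ ($I{\left(P,N \right)} = \left(2 N\right)^{2} = 4 N^{2}$)
$\left(I{\left(l,12 \right)} - 332\right) \left(j + 146\right) = \left(4 \cdot 12^{2} - 332\right) \left(-94 + 146\right) = \left(4 \cdot 144 - 332\right) 52 = \left(576 - 332\right) 52 = 244 \cdot 52 = 12688$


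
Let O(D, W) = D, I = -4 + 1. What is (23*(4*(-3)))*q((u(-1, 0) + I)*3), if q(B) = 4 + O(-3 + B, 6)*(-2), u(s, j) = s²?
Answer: -6072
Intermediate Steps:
I = -3
q(B) = 10 - 2*B (q(B) = 4 + (-3 + B)*(-2) = 4 + (6 - 2*B) = 10 - 2*B)
(23*(4*(-3)))*q((u(-1, 0) + I)*3) = (23*(4*(-3)))*(10 - 2*((-1)² - 3)*3) = (23*(-12))*(10 - 2*(1 - 3)*3) = -276*(10 - (-4)*3) = -276*(10 - 2*(-6)) = -276*(10 + 12) = -276*22 = -6072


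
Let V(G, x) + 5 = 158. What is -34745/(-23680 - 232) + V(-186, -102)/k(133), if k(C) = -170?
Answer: 66121/119560 ≈ 0.55304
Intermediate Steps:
V(G, x) = 153 (V(G, x) = -5 + 158 = 153)
-34745/(-23680 - 232) + V(-186, -102)/k(133) = -34745/(-23680 - 232) + 153/(-170) = -34745/(-23912) + 153*(-1/170) = -34745*(-1/23912) - 9/10 = 34745/23912 - 9/10 = 66121/119560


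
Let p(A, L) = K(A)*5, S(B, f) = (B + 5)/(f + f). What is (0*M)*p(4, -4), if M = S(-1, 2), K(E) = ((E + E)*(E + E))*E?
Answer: 0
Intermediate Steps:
K(E) = 4*E³ (K(E) = ((2*E)*(2*E))*E = (4*E²)*E = 4*E³)
S(B, f) = (5 + B)/(2*f) (S(B, f) = (5 + B)/((2*f)) = (5 + B)*(1/(2*f)) = (5 + B)/(2*f))
p(A, L) = 20*A³ (p(A, L) = (4*A³)*5 = 20*A³)
M = 1 (M = (½)*(5 - 1)/2 = (½)*(½)*4 = 1)
(0*M)*p(4, -4) = (0*1)*(20*4³) = 0*(20*64) = 0*1280 = 0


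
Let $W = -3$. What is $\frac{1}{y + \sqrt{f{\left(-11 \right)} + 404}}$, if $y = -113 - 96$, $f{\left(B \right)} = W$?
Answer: $- \frac{209}{43280} - \frac{\sqrt{401}}{43280} \approx -0.0052917$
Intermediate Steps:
$f{\left(B \right)} = -3$
$y = -209$
$\frac{1}{y + \sqrt{f{\left(-11 \right)} + 404}} = \frac{1}{-209 + \sqrt{-3 + 404}} = \frac{1}{-209 + \sqrt{401}}$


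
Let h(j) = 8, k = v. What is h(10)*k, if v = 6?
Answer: 48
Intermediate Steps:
k = 6
h(10)*k = 8*6 = 48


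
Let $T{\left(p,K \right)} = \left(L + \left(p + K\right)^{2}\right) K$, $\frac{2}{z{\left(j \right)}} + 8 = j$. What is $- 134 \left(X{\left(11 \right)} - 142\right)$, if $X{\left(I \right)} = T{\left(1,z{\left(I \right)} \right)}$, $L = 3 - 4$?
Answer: $\frac{509468}{27} \approx 18869.0$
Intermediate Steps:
$z{\left(j \right)} = \frac{2}{-8 + j}$
$L = -1$ ($L = 3 - 4 = -1$)
$T{\left(p,K \right)} = K \left(-1 + \left(K + p\right)^{2}\right)$ ($T{\left(p,K \right)} = \left(-1 + \left(p + K\right)^{2}\right) K = \left(-1 + \left(K + p\right)^{2}\right) K = K \left(-1 + \left(K + p\right)^{2}\right)$)
$X{\left(I \right)} = \frac{2 \left(-1 + \left(1 + \frac{2}{-8 + I}\right)^{2}\right)}{-8 + I}$ ($X{\left(I \right)} = \frac{2}{-8 + I} \left(-1 + \left(\frac{2}{-8 + I} + 1\right)^{2}\right) = \frac{2}{-8 + I} \left(-1 + \left(1 + \frac{2}{-8 + I}\right)^{2}\right) = \frac{2 \left(-1 + \left(1 + \frac{2}{-8 + I}\right)^{2}\right)}{-8 + I}$)
$- 134 \left(X{\left(11 \right)} - 142\right) = - 134 \left(\left(- \frac{2}{-8 + 11} + \frac{2 \left(-6 + 11\right)^{2}}{\left(-8 + 11\right)^{3}}\right) - 142\right) = - 134 \left(\left(- \frac{2}{3} + \frac{2 \cdot 5^{2}}{27}\right) - 142\right) = - 134 \left(\left(\left(-2\right) \frac{1}{3} + 2 \cdot \frac{1}{27} \cdot 25\right) - 142\right) = - 134 \left(\left(- \frac{2}{3} + \frac{50}{27}\right) - 142\right) = - 134 \left(\frac{32}{27} - 142\right) = \left(-134\right) \left(- \frac{3802}{27}\right) = \frac{509468}{27}$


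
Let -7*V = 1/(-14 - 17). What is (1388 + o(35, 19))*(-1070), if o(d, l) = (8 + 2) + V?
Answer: -324602690/217 ≈ -1.4959e+6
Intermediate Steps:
V = 1/217 (V = -1/(7*(-14 - 17)) = -1/7/(-31) = -1/7*(-1/31) = 1/217 ≈ 0.0046083)
o(d, l) = 2171/217 (o(d, l) = (8 + 2) + 1/217 = 10 + 1/217 = 2171/217)
(1388 + o(35, 19))*(-1070) = (1388 + 2171/217)*(-1070) = (303367/217)*(-1070) = -324602690/217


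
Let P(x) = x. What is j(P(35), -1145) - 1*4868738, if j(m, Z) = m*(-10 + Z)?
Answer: -4909163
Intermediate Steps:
j(P(35), -1145) - 1*4868738 = 35*(-10 - 1145) - 1*4868738 = 35*(-1155) - 4868738 = -40425 - 4868738 = -4909163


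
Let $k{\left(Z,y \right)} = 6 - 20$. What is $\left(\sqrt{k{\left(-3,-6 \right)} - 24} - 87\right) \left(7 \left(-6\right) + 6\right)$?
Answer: $3132 - 36 i \sqrt{38} \approx 3132.0 - 221.92 i$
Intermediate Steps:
$k{\left(Z,y \right)} = -14$ ($k{\left(Z,y \right)} = 6 - 20 = -14$)
$\left(\sqrt{k{\left(-3,-6 \right)} - 24} - 87\right) \left(7 \left(-6\right) + 6\right) = \left(\sqrt{-14 - 24} - 87\right) \left(7 \left(-6\right) + 6\right) = \left(\sqrt{-38} - 87\right) \left(-42 + 6\right) = \left(i \sqrt{38} - 87\right) \left(-36\right) = \left(-87 + i \sqrt{38}\right) \left(-36\right) = 3132 - 36 i \sqrt{38}$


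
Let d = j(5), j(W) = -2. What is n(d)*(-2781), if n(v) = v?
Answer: 5562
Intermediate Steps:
d = -2
n(d)*(-2781) = -2*(-2781) = 5562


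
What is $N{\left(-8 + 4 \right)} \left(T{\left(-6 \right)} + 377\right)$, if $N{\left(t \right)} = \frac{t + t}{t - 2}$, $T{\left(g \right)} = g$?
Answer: $\frac{1484}{3} \approx 494.67$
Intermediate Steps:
$N{\left(t \right)} = \frac{2 t}{-2 + t}$
$N{\left(-8 + 4 \right)} \left(T{\left(-6 \right)} + 377\right) = \frac{2 \left(-8 + 4\right)}{-2 + \left(-8 + 4\right)} \left(-6 + 377\right) = 2 \left(-4\right) \frac{1}{-2 - 4} \cdot 371 = 2 \left(-4\right) \frac{1}{-6} \cdot 371 = 2 \left(-4\right) \left(- \frac{1}{6}\right) 371 = \frac{4}{3} \cdot 371 = \frac{1484}{3}$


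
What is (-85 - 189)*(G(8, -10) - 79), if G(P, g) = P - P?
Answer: 21646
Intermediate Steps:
G(P, g) = 0
(-85 - 189)*(G(8, -10) - 79) = (-85 - 189)*(0 - 79) = -274*(-79) = 21646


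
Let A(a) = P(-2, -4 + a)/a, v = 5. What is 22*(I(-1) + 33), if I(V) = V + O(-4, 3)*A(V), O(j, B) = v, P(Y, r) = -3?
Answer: 1034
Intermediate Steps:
O(j, B) = 5
A(a) = -3/a
I(V) = V - 15/V (I(V) = V + 5*(-3/V) = V - 15/V)
22*(I(-1) + 33) = 22*((-1 - 15/(-1)) + 33) = 22*((-1 - 15*(-1)) + 33) = 22*((-1 + 15) + 33) = 22*(14 + 33) = 22*47 = 1034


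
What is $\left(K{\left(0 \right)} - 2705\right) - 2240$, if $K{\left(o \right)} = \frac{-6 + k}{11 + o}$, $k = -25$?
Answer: $- \frac{54426}{11} \approx -4947.8$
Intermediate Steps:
$K{\left(o \right)} = - \frac{31}{11 + o}$ ($K{\left(o \right)} = \frac{-6 - 25}{11 + o} = - \frac{31}{11 + o}$)
$\left(K{\left(0 \right)} - 2705\right) - 2240 = \left(- \frac{31}{11 + 0} - 2705\right) - 2240 = \left(- \frac{31}{11} - 2705\right) - 2240 = - \frac{29786}{11} - 2240 = - \frac{54426}{11}$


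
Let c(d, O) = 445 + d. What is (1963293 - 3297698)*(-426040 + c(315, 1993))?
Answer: 567495758400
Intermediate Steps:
(1963293 - 3297698)*(-426040 + c(315, 1993)) = (1963293 - 3297698)*(-426040 + (445 + 315)) = -1334405*(-426040 + 760) = -1334405*(-425280) = 567495758400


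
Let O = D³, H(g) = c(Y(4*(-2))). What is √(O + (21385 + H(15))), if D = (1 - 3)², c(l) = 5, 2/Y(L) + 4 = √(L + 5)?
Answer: √21454 ≈ 146.47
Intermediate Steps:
Y(L) = 2/(-4 + √(5 + L)) (Y(L) = 2/(-4 + √(L + 5)) = 2/(-4 + √(5 + L)))
H(g) = 5
D = 4 (D = (-2)² = 4)
O = 64 (O = 4³ = 64)
√(O + (21385 + H(15))) = √(64 + (21385 + 5)) = √(64 + 21390) = √21454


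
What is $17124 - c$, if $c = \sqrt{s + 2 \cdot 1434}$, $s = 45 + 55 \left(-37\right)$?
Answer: $17124 - \sqrt{878} \approx 17094.0$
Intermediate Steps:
$s = -1990$ ($s = 45 - 2035 = -1990$)
$c = \sqrt{878}$ ($c = \sqrt{-1990 + 2 \cdot 1434} = \sqrt{-1990 + 2868} = \sqrt{878} \approx 29.631$)
$17124 - c = 17124 - \sqrt{878}$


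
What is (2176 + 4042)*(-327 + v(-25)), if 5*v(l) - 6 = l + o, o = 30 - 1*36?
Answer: -2064376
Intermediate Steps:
o = -6 (o = 30 - 36 = -6)
v(l) = l/5 (v(l) = 6/5 + (l - 6)/5 = 6/5 + (-6 + l)/5 = 6/5 + (-6/5 + l/5) = l/5)
(2176 + 4042)*(-327 + v(-25)) = (2176 + 4042)*(-327 + (⅕)*(-25)) = 6218*(-327 - 5) = 6218*(-332) = -2064376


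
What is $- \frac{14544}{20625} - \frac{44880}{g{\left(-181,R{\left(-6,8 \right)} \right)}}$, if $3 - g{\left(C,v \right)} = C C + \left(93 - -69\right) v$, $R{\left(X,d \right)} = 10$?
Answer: $\frac{70942728}{118174375} \approx 0.60032$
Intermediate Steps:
$g{\left(C,v \right)} = 3 - C^{2} - 162 v$ ($g{\left(C,v \right)} = 3 - \left(C C + \left(93 - -69\right) v\right) = 3 - \left(C^{2} + \left(93 + 69\right) v\right) = 3 - \left(C^{2} + 162 v\right) = 3 - C^{2} - 162 v$)
$- \frac{14544}{20625} - \frac{44880}{g{\left(-181,R{\left(-6,8 \right)} \right)}} = - \frac{14544}{20625} - \frac{44880}{3 - \left(-181\right)^{2} - 1620} = \left(-14544\right) \frac{1}{20625} - \frac{44880}{3 - 32761 - 1620} = - \frac{4848}{6875} - \frac{44880}{3 - 32761 - 1620} = - \frac{4848}{6875} - \frac{44880}{-34378} = - \frac{4848}{6875} - - \frac{22440}{17189} = - \frac{4848}{6875} + \frac{22440}{17189} = \frac{70942728}{118174375}$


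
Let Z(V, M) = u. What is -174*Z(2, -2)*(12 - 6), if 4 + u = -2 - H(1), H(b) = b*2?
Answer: 8352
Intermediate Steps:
H(b) = 2*b
u = -8 (u = -4 + (-2 - 2) = -4 - 4 = -8)
Z(V, M) = -8
-174*Z(2, -2)*(12 - 6) = -(-1392)*(12 - 6) = -(-1392)*6 = -174*(-48) = 8352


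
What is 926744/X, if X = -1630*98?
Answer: -33098/5705 ≈ -5.8016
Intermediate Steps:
X = -159740
926744/X = 926744/(-159740) = 926744*(-1/159740) = -33098/5705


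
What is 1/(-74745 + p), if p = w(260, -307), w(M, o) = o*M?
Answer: -1/154565 ≈ -6.4698e-6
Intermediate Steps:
w(M, o) = M*o
p = -79820 (p = 260*(-307) = -79820)
1/(-74745 + p) = 1/(-74745 - 79820) = 1/(-154565) = -1/154565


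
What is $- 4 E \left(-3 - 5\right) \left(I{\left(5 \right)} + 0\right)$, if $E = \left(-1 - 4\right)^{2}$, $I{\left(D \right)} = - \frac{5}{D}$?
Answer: $-800$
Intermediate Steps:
$E = 25$ ($E = \left(-5\right)^{2} = 25$)
$- 4 E \left(-3 - 5\right) \left(I{\left(5 \right)} + 0\right) = \left(-4\right) 25 \left(-3 - 5\right) \left(- \frac{5}{5} + 0\right) = - 100 \left(- 8 \left(\left(-5\right) \frac{1}{5} + 0\right)\right) = - 100 \left(- 8 \left(-1 + 0\right)\right) = - 100 \left(\left(-8\right) \left(-1\right)\right) = \left(-100\right) 8 = -800$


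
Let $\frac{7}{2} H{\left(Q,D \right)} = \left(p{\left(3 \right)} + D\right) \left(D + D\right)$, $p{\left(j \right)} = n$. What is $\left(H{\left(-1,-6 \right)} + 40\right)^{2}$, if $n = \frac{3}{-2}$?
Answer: $\frac{211600}{49} \approx 4318.4$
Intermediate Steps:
$n = - \frac{3}{2}$ ($n = 3 \left(- \frac{1}{2}\right) = - \frac{3}{2} \approx -1.5$)
$p{\left(j \right)} = - \frac{3}{2}$
$H{\left(Q,D \right)} = \frac{4 D \left(- \frac{3}{2} + D\right)}{7}$ ($H{\left(Q,D \right)} = \frac{2 \left(- \frac{3}{2} + D\right) \left(D + D\right)}{7} = \frac{2 \left(- \frac{3}{2} + D\right) 2 D}{7} = \frac{2 \cdot 2 D \left(- \frac{3}{2} + D\right)}{7} = \frac{4 D \left(- \frac{3}{2} + D\right)}{7}$)
$\left(H{\left(-1,-6 \right)} + 40\right)^{2} = \left(\frac{2}{7} \left(-6\right) \left(-3 + 2 \left(-6\right)\right) + 40\right)^{2} = \left(\frac{2}{7} \left(-6\right) \left(-3 - 12\right) + 40\right)^{2} = \left(\frac{2}{7} \left(-6\right) \left(-15\right) + 40\right)^{2} = \left(\frac{180}{7} + 40\right)^{2} = \left(\frac{460}{7}\right)^{2} = \frac{211600}{49}$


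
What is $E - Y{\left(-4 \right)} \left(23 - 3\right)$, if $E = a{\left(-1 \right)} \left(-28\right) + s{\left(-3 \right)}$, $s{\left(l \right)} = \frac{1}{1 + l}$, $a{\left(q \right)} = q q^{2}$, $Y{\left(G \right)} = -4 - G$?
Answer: $\frac{55}{2} \approx 27.5$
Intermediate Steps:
$a{\left(q \right)} = q^{3}$
$E = \frac{55}{2}$ ($E = \left(-1\right)^{3} \left(-28\right) + \frac{1}{1 - 3} = \left(-1\right) \left(-28\right) + \frac{1}{-2} = 28 - \frac{1}{2} = \frac{55}{2} \approx 27.5$)
$E - Y{\left(-4 \right)} \left(23 - 3\right) = \frac{55}{2} - \left(-4 - -4\right) \left(23 - 3\right) = \frac{55}{2} - \left(-4 + 4\right) 20 = \frac{55}{2} - 0 \cdot 20 = \frac{55}{2} - 0 = \frac{55}{2} + 0 = \frac{55}{2}$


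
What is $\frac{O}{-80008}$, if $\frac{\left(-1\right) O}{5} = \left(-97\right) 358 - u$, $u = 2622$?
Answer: $- \frac{46685}{20002} \approx -2.334$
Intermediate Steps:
$O = 186740$ ($O = - 5 \left(\left(-97\right) 358 - 2622\right) = - 5 \left(-34726 - 2622\right) = \left(-5\right) \left(-37348\right) = 186740$)
$\frac{O}{-80008} = \frac{186740}{-80008} = 186740 \left(- \frac{1}{80008}\right) = - \frac{46685}{20002}$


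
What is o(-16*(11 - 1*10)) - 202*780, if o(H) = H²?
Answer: -157304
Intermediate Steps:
o(-16*(11 - 1*10)) - 202*780 = (-16*(11 - 1*10))² - 202*780 = (-16*(11 - 10))² - 157560 = (-16*1)² - 157560 = (-16)² - 157560 = 256 - 157560 = -157304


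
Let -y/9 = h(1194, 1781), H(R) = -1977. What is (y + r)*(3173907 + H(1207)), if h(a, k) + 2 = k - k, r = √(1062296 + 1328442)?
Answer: 57094740 + 3171930*√2390738 ≈ 4.9615e+9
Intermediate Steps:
r = √2390738 ≈ 1546.2
h(a, k) = -2 (h(a, k) = -2 + (k - k) = -2 + 0 = -2)
y = 18 (y = -9*(-2) = 18)
(y + r)*(3173907 + H(1207)) = (18 + √2390738)*(3173907 - 1977) = (18 + √2390738)*3171930 = 57094740 + 3171930*√2390738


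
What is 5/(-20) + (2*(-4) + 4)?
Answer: -17/4 ≈ -4.2500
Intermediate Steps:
5/(-20) + (2*(-4) + 4) = 5*(-1/20) + (-8 + 4) = -1/4 - 4 = -17/4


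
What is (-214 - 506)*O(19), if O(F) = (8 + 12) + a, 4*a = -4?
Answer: -13680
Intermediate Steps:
a = -1 (a = (¼)*(-4) = -1)
O(F) = 19 (O(F) = (8 + 12) - 1 = 20 - 1 = 19)
(-214 - 506)*O(19) = (-214 - 506)*19 = -720*19 = -13680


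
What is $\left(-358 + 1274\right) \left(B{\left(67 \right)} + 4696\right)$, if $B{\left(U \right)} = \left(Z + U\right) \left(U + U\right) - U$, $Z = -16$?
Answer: $10500108$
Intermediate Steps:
$B{\left(U \right)} = - U + 2 U \left(-16 + U\right)$ ($B{\left(U \right)} = \left(-16 + U\right) \left(U + U\right) - U = \left(-16 + U\right) 2 U - U = 2 U \left(-16 + U\right) - U = - U + 2 U \left(-16 + U\right)$)
$\left(-358 + 1274\right) \left(B{\left(67 \right)} + 4696\right) = \left(-358 + 1274\right) \left(67 \left(-33 + 2 \cdot 67\right) + 4696\right) = 916 \left(67 \left(-33 + 134\right) + 4696\right) = 916 \left(67 \cdot 101 + 4696\right) = 916 \left(6767 + 4696\right) = 916 \cdot 11463 = 10500108$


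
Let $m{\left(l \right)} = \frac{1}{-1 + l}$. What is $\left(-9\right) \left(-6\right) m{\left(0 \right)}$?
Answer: $-54$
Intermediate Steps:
$\left(-9\right) \left(-6\right) m{\left(0 \right)} = \frac{\left(-9\right) \left(-6\right)}{-1 + 0} = \frac{54}{-1} = 54 \left(-1\right) = -54$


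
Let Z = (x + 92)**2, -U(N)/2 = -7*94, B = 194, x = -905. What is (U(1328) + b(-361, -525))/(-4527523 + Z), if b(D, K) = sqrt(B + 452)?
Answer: -658/1933277 - sqrt(646)/3866554 ≈ -0.00034693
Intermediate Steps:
U(N) = 1316 (U(N) = -(-14)*94 = -2*(-658) = 1316)
b(D, K) = sqrt(646) (b(D, K) = sqrt(194 + 452) = sqrt(646))
Z = 660969 (Z = (-905 + 92)**2 = (-813)**2 = 660969)
(U(1328) + b(-361, -525))/(-4527523 + Z) = (1316 + sqrt(646))/(-4527523 + 660969) = (1316 + sqrt(646))/(-3866554) = (1316 + sqrt(646))*(-1/3866554) = -658/1933277 - sqrt(646)/3866554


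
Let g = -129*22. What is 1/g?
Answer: -1/2838 ≈ -0.00035236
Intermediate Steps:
g = -2838
1/g = 1/(-2838) = -1/2838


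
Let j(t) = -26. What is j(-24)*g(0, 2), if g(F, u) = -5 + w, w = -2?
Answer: 182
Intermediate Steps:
g(F, u) = -7 (g(F, u) = -5 - 2 = -7)
j(-24)*g(0, 2) = -26*(-7) = 182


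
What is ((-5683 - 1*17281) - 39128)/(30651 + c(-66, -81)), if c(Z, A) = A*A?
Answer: -15523/9303 ≈ -1.6686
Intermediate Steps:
c(Z, A) = A**2
((-5683 - 1*17281) - 39128)/(30651 + c(-66, -81)) = ((-5683 - 1*17281) - 39128)/(30651 + (-81)**2) = ((-5683 - 17281) - 39128)/(30651 + 6561) = (-22964 - 39128)/37212 = -62092*1/37212 = -15523/9303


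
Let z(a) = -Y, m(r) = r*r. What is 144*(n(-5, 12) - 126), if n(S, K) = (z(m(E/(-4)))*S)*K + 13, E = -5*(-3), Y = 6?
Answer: 35568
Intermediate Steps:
E = 15
m(r) = r**2
z(a) = -6 (z(a) = -1*6 = -6)
n(S, K) = 13 - 6*K*S (n(S, K) = (-6*S)*K + 13 = -6*K*S + 13 = 13 - 6*K*S)
144*(n(-5, 12) - 126) = 144*((13 - 6*12*(-5)) - 126) = 144*((13 + 360) - 126) = 144*(373 - 126) = 144*247 = 35568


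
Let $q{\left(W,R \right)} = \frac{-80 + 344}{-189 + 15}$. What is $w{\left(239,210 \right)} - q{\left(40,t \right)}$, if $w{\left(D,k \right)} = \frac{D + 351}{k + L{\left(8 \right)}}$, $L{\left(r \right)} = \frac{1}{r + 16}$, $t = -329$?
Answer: $\frac{632444}{146189} \approx 4.3262$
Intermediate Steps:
$q{\left(W,R \right)} = - \frac{44}{29}$ ($q{\left(W,R \right)} = \frac{264}{-174} = 264 \left(- \frac{1}{174}\right) = - \frac{44}{29}$)
$L{\left(r \right)} = \frac{1}{16 + r}$
$w{\left(D,k \right)} = \frac{351 + D}{\frac{1}{24} + k}$ ($w{\left(D,k \right)} = \frac{D + 351}{k + \frac{1}{16 + 8}} = \frac{351 + D}{k + \frac{1}{24}} = \frac{351 + D}{\frac{1}{24} + k}$)
$w{\left(239,210 \right)} - q{\left(40,t \right)} = \frac{24 \left(351 + 239\right)}{1 + 24 \cdot 210} - - \frac{44}{29} = 24 \frac{1}{1 + 5040} \cdot 590 + \frac{44}{29} = 24 \cdot \frac{1}{5041} \cdot 590 + \frac{44}{29} = \frac{14160}{5041} + \frac{44}{29} = \frac{632444}{146189}$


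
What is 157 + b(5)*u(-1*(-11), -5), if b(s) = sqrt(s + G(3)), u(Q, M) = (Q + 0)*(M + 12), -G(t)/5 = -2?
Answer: 157 + 77*sqrt(15) ≈ 455.22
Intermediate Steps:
G(t) = 10 (G(t) = -5*(-2) = 10)
u(Q, M) = Q*(12 + M)
b(s) = sqrt(10 + s) (b(s) = sqrt(s + 10) = sqrt(10 + s))
157 + b(5)*u(-1*(-11), -5) = 157 + sqrt(10 + 5)*((-1*(-11))*(12 - 5)) = 157 + sqrt(15)*(11*7) = 157 + sqrt(15)*77 = 157 + 77*sqrt(15)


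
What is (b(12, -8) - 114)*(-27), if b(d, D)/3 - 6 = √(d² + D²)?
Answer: 2592 - 324*√13 ≈ 1423.8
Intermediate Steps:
b(d, D) = 18 + 3*√(D² + d²) (b(d, D) = 18 + 3*√(d² + D²) = 18 + 3*√(D² + d²))
(b(12, -8) - 114)*(-27) = ((18 + 3*√((-8)² + 12²)) - 114)*(-27) = ((18 + 3*√(64 + 144)) - 114)*(-27) = ((18 + 3*√208) - 114)*(-27) = ((18 + 3*(4*√13)) - 114)*(-27) = ((18 + 12*√13) - 114)*(-27) = (-96 + 12*√13)*(-27) = 2592 - 324*√13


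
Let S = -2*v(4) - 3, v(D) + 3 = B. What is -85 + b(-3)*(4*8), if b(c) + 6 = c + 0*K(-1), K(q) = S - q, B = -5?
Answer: -373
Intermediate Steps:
v(D) = -8 (v(D) = -3 - 5 = -8)
S = 13 (S = -2*(-8) - 3 = 16 - 3 = 13)
K(q) = 13 - q
b(c) = -6 + c (b(c) = -6 + (c + 0*(13 - 1*(-1))) = -6 + (c + 0*(13 + 1)) = -6 + (c + 0*14) = -6 + (c + 0) = -6 + c)
-85 + b(-3)*(4*8) = -85 + (-6 - 3)*(4*8) = -85 - 9*32 = -85 - 288 = -373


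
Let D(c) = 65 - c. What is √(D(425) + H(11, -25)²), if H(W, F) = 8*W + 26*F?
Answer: 2*√78871 ≈ 561.68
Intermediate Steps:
√(D(425) + H(11, -25)²) = √((65 - 1*425) + (8*11 + 26*(-25))²) = √((65 - 425) + (88 - 650)²) = √(-360 + (-562)²) = √(-360 + 315844) = √315484 = 2*√78871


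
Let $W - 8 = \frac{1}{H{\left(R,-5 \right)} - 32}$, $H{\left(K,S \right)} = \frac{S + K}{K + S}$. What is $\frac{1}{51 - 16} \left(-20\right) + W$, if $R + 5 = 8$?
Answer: $\frac{1605}{217} \approx 7.3963$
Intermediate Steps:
$R = 3$ ($R = -5 + 8 = 3$)
$H{\left(K,S \right)} = 1$ ($H{\left(K,S \right)} = \frac{K + S}{K + S} = 1$)
$W = \frac{247}{31}$ ($W = 8 + \frac{1}{1 - 32} = 8 + \frac{1}{-31} = 8 - \frac{1}{31} = \frac{247}{31} \approx 7.9677$)
$\frac{1}{51 - 16} \left(-20\right) + W = \frac{1}{51 - 16} \left(-20\right) + \frac{247}{31} = \frac{1}{35} \left(-20\right) + \frac{247}{31} = - \frac{4}{7} + \frac{247}{31} = \frac{1605}{217}$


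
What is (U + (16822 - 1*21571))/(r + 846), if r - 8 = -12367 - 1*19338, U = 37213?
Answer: -32464/30851 ≈ -1.0523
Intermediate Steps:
r = -31697 (r = 8 + (-12367 - 1*19338) = 8 + (-12367 - 19338) = 8 - 31705 = -31697)
(U + (16822 - 1*21571))/(r + 846) = (37213 + (16822 - 1*21571))/(-31697 + 846) = (37213 + (16822 - 21571))/(-30851) = (37213 - 4749)*(-1/30851) = 32464*(-1/30851) = -32464/30851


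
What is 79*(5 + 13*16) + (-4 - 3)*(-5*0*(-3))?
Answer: 16827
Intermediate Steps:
79*(5 + 13*16) + (-4 - 3)*(-5*0*(-3)) = 79*(5 + 208) - 0*(-3) = 79*213 - 7*0 = 16827 + 0 = 16827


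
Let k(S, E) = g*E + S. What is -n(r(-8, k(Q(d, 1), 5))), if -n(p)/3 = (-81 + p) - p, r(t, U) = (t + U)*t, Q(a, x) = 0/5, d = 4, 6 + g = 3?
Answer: -243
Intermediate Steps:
g = -3 (g = -6 + 3 = -3)
Q(a, x) = 0 (Q(a, x) = 0*(⅕) = 0)
k(S, E) = S - 3*E (k(S, E) = -3*E + S = S - 3*E)
r(t, U) = t*(U + t) (r(t, U) = (U + t)*t = t*(U + t))
n(p) = 243 (n(p) = -3*((-81 + p) - p) = -3*(-81) = 243)
-n(r(-8, k(Q(d, 1), 5))) = -1*243 = -243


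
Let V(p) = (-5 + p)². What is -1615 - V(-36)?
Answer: -3296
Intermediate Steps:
-1615 - V(-36) = -1615 - (-5 - 36)² = -1615 - 1*(-41)² = -1615 - 1*1681 = -1615 - 1681 = -3296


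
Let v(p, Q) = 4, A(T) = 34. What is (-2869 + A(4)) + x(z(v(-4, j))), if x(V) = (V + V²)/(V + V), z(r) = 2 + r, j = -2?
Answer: -5663/2 ≈ -2831.5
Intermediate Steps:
x(V) = (V + V²)/(2*V) (x(V) = (V + V²)/((2*V)) = (V + V²)*(1/(2*V)) = (V + V²)/(2*V))
(-2869 + A(4)) + x(z(v(-4, j))) = (-2869 + 34) + (½ + (2 + 4)/2) = -2835 + (½ + (½)*6) = -2835 + (½ + 3) = -2835 + 7/2 = -5663/2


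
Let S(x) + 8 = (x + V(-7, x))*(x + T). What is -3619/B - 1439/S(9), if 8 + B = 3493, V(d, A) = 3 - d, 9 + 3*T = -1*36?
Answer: 4573397/425170 ≈ 10.757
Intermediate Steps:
T = -15 (T = -3 + (-1*36)/3 = -3 + (1/3)*(-36) = -3 - 12 = -15)
B = 3485 (B = -8 + 3493 = 3485)
S(x) = -8 + (-15 + x)*(10 + x) (S(x) = -8 + (x + (3 - 1*(-7)))*(x - 15) = -8 + (x + (3 + 7))*(-15 + x) = -8 + (x + 10)*(-15 + x) = -8 + (10 + x)*(-15 + x) = -8 + (-15 + x)*(10 + x))
-3619/B - 1439/S(9) = -3619/3485 - 1439/(-158 + 9**2 - 5*9) = -3619*1/3485 - 1439/(-158 + 81 - 45) = -3619/3485 - 1439/(-122) = -3619/3485 - 1439*(-1/122) = -3619/3485 + 1439/122 = 4573397/425170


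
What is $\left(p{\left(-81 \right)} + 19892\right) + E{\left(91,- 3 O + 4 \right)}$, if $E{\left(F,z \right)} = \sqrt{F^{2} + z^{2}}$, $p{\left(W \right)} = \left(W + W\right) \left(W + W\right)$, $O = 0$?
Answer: $46136 + \sqrt{8297} \approx 46227.0$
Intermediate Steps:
$p{\left(W \right)} = 4 W^{2}$ ($p{\left(W \right)} = 2 W 2 W = 4 W^{2}$)
$\left(p{\left(-81 \right)} + 19892\right) + E{\left(91,- 3 O + 4 \right)} = \left(4 \left(-81\right)^{2} + 19892\right) + \sqrt{91^{2} + \left(\left(-3\right) 0 + 4\right)^{2}} = \left(4 \cdot 6561 + 19892\right) + \sqrt{8281 + \left(0 + 4\right)^{2}} = \left(26244 + 19892\right) + \sqrt{8281 + 4^{2}} = 46136 + \sqrt{8281 + 16} = 46136 + \sqrt{8297}$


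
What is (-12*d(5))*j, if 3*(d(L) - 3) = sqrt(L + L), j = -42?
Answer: 1512 + 168*sqrt(10) ≈ 2043.3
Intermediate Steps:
d(L) = 3 + sqrt(2)*sqrt(L)/3 (d(L) = 3 + sqrt(L + L)/3 = 3 + sqrt(2*L)/3 = 3 + (sqrt(2)*sqrt(L))/3 = 3 + sqrt(2)*sqrt(L)/3)
(-12*d(5))*j = -12*(3 + sqrt(2)*sqrt(5)/3)*(-42) = -12*(3 + sqrt(10)/3)*(-42) = (-36 - 4*sqrt(10))*(-42) = 1512 + 168*sqrt(10)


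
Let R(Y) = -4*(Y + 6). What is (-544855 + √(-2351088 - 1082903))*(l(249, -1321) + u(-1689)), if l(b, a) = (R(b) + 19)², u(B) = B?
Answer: -545024994760 + 1000312*I*√3433991 ≈ -5.4503e+11 + 1.8537e+9*I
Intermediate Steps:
R(Y) = -24 - 4*Y (R(Y) = -4*(6 + Y) = -24 - 4*Y)
l(b, a) = (-5 - 4*b)² (l(b, a) = ((-24 - 4*b) + 19)² = (-5 - 4*b)²)
(-544855 + √(-2351088 - 1082903))*(l(249, -1321) + u(-1689)) = (-544855 + √(-2351088 - 1082903))*((5 + 4*249)² - 1689) = (-544855 + √(-3433991))*((5 + 996)² - 1689) = (-544855 + I*√3433991)*(1001² - 1689) = (-544855 + I*√3433991)*(1002001 - 1689) = (-544855 + I*√3433991)*1000312 = -545024994760 + 1000312*I*√3433991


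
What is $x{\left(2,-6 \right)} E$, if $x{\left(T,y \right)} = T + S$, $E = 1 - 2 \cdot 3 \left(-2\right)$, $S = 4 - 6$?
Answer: $0$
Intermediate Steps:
$S = -2$ ($S = 4 - 6 = -2$)
$E = 13$ ($E = 1 - -12 = 1 + 12 = 13$)
$x{\left(T,y \right)} = -2 + T$ ($x{\left(T,y \right)} = T - 2 = -2 + T$)
$x{\left(2,-6 \right)} E = \left(-2 + 2\right) 13 = 0 \cdot 13 = 0$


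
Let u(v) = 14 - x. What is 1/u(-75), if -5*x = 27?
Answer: 5/97 ≈ 0.051546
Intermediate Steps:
x = -27/5 (x = -⅕*27 = -27/5 ≈ -5.4000)
u(v) = 97/5 (u(v) = 14 - 1*(-27/5) = 14 + 27/5 = 97/5)
1/u(-75) = 1/(97/5) = 5/97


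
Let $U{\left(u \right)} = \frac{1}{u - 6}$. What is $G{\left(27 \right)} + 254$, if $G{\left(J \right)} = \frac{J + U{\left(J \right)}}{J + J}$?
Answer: $\frac{144302}{567} \approx 254.5$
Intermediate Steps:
$U{\left(u \right)} = \frac{1}{-6 + u}$
$G{\left(J \right)} = \frac{J + \frac{1}{-6 + J}}{2 J}$ ($G{\left(J \right)} = \frac{J + \frac{1}{-6 + J}}{J + J} = \frac{J + \frac{1}{-6 + J}}{2 J}$)
$G{\left(27 \right)} + 254 = \frac{1 + 27 \left(-6 + 27\right)}{2 \cdot 27 \left(-6 + 27\right)} + 254 = \frac{1}{2} \cdot \frac{1}{27} \cdot \frac{1}{21} \left(1 + 27 \cdot 21\right) + 254 = \frac{1}{2} \cdot \frac{1}{27} \cdot \frac{1}{21} \left(1 + 567\right) + 254 = \frac{1}{2} \cdot \frac{1}{27} \cdot \frac{1}{21} \cdot 568 + 254 = \frac{284}{567} + 254 = \frac{144302}{567}$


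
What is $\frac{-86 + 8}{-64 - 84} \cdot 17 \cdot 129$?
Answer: $\frac{85527}{74} \approx 1155.8$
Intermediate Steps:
$\frac{-86 + 8}{-64 - 84} \cdot 17 \cdot 129 = - \frac{78}{-148} \cdot 17 \cdot 129 = \left(-78\right) \left(- \frac{1}{148}\right) 17 \cdot 129 = \frac{39}{74} \cdot 17 \cdot 129 = \frac{663}{74} \cdot 129 = \frac{85527}{74}$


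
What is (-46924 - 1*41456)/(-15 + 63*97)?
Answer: -7365/508 ≈ -14.498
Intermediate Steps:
(-46924 - 1*41456)/(-15 + 63*97) = (-46924 - 41456)/(-15 + 6111) = -88380/6096 = -88380*1/6096 = -7365/508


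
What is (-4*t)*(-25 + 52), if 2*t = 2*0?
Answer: 0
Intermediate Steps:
t = 0 (t = (2*0)/2 = (1/2)*0 = 0)
(-4*t)*(-25 + 52) = (-4*0)*(-25 + 52) = 0*27 = 0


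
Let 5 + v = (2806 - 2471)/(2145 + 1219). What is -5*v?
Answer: 82425/3364 ≈ 24.502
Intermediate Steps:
v = -16485/3364 (v = -5 + (2806 - 2471)/(2145 + 1219) = -5 + 335/3364 = -16485/3364 ≈ -4.9004)
-5*v = -5*(-16485/3364) = 82425/3364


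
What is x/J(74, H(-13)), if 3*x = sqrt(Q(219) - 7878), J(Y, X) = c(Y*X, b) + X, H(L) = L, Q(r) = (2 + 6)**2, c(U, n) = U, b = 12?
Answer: -I*sqrt(7814)/2925 ≈ -0.030221*I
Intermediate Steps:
Q(r) = 64 (Q(r) = 8**2 = 64)
J(Y, X) = X + X*Y (J(Y, X) = Y*X + X = X*Y + X = X + X*Y)
x = I*sqrt(7814)/3 (x = sqrt(64 - 7878)/3 = sqrt(-7814)/3 = (I*sqrt(7814))/3 = I*sqrt(7814)/3 ≈ 29.466*I)
x/J(74, H(-13)) = (I*sqrt(7814)/3)/((-13*(1 + 74))) = (I*sqrt(7814)/3)/((-13*75)) = (I*sqrt(7814)/3)/(-975) = (I*sqrt(7814)/3)*(-1/975) = -I*sqrt(7814)/2925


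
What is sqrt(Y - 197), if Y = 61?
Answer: 2*I*sqrt(34) ≈ 11.662*I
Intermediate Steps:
sqrt(Y - 197) = sqrt(61 - 197) = sqrt(-136) = 2*I*sqrt(34)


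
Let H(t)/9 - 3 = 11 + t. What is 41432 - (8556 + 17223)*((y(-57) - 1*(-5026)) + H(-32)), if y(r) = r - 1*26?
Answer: -123207967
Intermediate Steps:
y(r) = -26 + r (y(r) = r - 26 = -26 + r)
H(t) = 126 + 9*t (H(t) = 27 + 9*(11 + t) = 27 + (99 + 9*t) = 126 + 9*t)
41432 - (8556 + 17223)*((y(-57) - 1*(-5026)) + H(-32)) = 41432 - (8556 + 17223)*(((-26 - 57) - 1*(-5026)) + (126 + 9*(-32))) = 41432 - 25779*((-83 + 5026) + (126 - 288)) = 41432 - 25779*(4943 - 162) = 41432 - 25779*4781 = 41432 - 1*123249399 = 41432 - 123249399 = -123207967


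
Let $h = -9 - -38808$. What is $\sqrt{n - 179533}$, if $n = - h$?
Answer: $2 i \sqrt{54583} \approx 467.26 i$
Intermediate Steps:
$h = 38799$ ($h = -9 + 38808 = 38799$)
$n = -38799$ ($n = \left(-1\right) 38799 = -38799$)
$\sqrt{n - 179533} = \sqrt{-38799 - 179533} = \sqrt{-218332} = 2 i \sqrt{54583}$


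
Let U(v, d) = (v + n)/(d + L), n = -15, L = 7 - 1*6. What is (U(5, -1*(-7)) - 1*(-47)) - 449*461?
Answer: -827773/4 ≈ -2.0694e+5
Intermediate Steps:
L = 1 (L = 7 - 6 = 1)
U(v, d) = (-15 + v)/(1 + d) (U(v, d) = (v - 15)/(d + 1) = (-15 + v)/(1 + d))
(U(5, -1*(-7)) - 1*(-47)) - 449*461 = ((-15 + 5)/(1 - 1*(-7)) - 1*(-47)) - 449*461 = (-10/(1 + 7) + 47) - 206989 = (-10/8 + 47) - 206989 = ((⅛)*(-10) + 47) - 206989 = (-5/4 + 47) - 206989 = 183/4 - 206989 = -827773/4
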